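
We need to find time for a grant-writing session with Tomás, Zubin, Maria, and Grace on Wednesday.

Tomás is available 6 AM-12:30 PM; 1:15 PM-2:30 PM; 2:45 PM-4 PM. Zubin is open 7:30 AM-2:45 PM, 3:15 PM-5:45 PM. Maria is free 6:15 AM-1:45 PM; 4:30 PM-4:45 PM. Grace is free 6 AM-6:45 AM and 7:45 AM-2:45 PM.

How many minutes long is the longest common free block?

285

Tomás ∩ Zubin: 07:30-12:30, 13:15-14:30, 15:15-16:00.
Tomás ∩ Zubin ∩ Maria: 07:30-12:30, 13:15-13:45.
Tomás ∩ Zubin ∩ Maria ∩ Grace: 07:45-12:30, 13:15-13:45.
The longest is 07:45-12:30 at 285 minutes.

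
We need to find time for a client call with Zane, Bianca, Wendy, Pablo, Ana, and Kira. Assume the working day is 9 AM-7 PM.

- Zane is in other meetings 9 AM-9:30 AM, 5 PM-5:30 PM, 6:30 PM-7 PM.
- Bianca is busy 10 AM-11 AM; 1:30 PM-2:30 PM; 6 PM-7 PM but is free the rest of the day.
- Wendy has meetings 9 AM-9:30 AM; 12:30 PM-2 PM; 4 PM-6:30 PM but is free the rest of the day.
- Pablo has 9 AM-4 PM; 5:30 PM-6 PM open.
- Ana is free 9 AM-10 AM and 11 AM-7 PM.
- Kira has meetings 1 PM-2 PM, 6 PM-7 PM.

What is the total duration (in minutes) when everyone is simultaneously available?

210

Zane free: 09:30-17:00, 17:30-18:30 (invert busy blocks within the working day).
Bianca free: 09:00-10:00, 11:00-13:30, 14:30-18:00 (invert busy blocks within the working day).
Wendy free: 09:30-12:30, 14:00-16:00, 18:30-19:00 (invert busy blocks within the working day).
Pablo free: 09:00-16:00, 17:30-18:00.
Ana free: 09:00-10:00, 11:00-19:00.
Kira free: 09:00-13:00, 14:00-18:00 (invert busy blocks within the working day).
Zane ∩ Bianca: 09:30-10:00, 11:00-13:30, 14:30-17:00, 17:30-18:00.
Zane ∩ Bianca ∩ Wendy: 09:30-10:00, 11:00-12:30, 14:30-16:00.
Zane ∩ Bianca ∩ Wendy ∩ Pablo: 09:30-10:00, 11:00-12:30, 14:30-16:00.
Zane ∩ Bianca ∩ Wendy ∩ Pablo ∩ Ana: 09:30-10:00, 11:00-12:30, 14:30-16:00.
Zane ∩ Bianca ∩ Wendy ∩ Pablo ∩ Ana ∩ Kira: 09:30-10:00, 11:00-12:30, 14:30-16:00.
Those are the intersection windows.
Summing the common windows: 30 + 90 + 90 = 210 minutes.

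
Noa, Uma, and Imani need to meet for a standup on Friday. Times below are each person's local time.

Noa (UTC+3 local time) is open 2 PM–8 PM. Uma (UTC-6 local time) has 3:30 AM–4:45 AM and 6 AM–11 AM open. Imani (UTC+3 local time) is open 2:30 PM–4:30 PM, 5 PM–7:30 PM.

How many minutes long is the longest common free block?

Noa in UTC: 11:00-17:00 (subtract 3h to convert from UTC+3).
Uma in UTC: 09:30-10:45, 12:00-17:00 (add 6h to convert from UTC-6).
Imani in UTC: 11:30-13:30, 14:00-16:30 (subtract 3h to convert from UTC+3).
Noa ∩ Uma: 12:00-17:00.
Noa ∩ Uma ∩ Imani: 12:00-13:30, 14:00-16:30.
The longest is 14:00-16:30 at 150 minutes.

150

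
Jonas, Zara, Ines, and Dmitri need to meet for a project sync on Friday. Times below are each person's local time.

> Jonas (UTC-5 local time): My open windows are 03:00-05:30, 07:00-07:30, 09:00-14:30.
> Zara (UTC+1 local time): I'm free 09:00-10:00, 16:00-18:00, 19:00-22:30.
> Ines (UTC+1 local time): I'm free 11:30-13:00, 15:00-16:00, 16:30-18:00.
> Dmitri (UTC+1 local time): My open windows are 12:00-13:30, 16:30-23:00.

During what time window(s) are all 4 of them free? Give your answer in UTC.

15:30-17:00

Jonas in UTC: 08:00-10:30, 12:00-12:30, 14:00-19:30 (add 5h to convert from UTC-5).
Zara in UTC: 08:00-09:00, 15:00-17:00, 18:00-21:30 (subtract 1h to convert from UTC+1).
Ines in UTC: 10:30-12:00, 14:00-15:00, 15:30-17:00 (subtract 1h to convert from UTC+1).
Dmitri in UTC: 11:00-12:30, 15:30-22:00 (subtract 1h to convert from UTC+1).
Jonas ∩ Zara: 08:00-09:00, 15:00-17:00, 18:00-19:30.
Jonas ∩ Zara ∩ Ines: 15:30-17:00.
Jonas ∩ Zara ∩ Ines ∩ Dmitri: 15:30-17:00.
So the common availability across everyone is 15:30-17:00.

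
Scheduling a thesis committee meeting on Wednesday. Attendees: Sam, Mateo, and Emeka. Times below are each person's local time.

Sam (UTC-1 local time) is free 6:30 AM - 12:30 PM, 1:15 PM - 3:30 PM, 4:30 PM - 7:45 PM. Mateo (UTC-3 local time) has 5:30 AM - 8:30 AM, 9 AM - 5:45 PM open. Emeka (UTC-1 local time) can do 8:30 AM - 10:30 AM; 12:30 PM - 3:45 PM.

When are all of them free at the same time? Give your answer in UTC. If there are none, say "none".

Sam in UTC: 07:30-13:30, 14:15-16:30, 17:30-20:45 (add 1h to convert from UTC-1).
Mateo in UTC: 08:30-11:30, 12:00-20:45 (add 3h to convert from UTC-3).
Emeka in UTC: 09:30-11:30, 13:30-16:45 (add 1h to convert from UTC-1).
Sam ∩ Mateo: 08:30-11:30, 12:00-13:30, 14:15-16:30, 17:30-20:45.
Sam ∩ Mateo ∩ Emeka: 09:30-11:30, 14:15-16:30.

09:30-11:30, 14:15-16:30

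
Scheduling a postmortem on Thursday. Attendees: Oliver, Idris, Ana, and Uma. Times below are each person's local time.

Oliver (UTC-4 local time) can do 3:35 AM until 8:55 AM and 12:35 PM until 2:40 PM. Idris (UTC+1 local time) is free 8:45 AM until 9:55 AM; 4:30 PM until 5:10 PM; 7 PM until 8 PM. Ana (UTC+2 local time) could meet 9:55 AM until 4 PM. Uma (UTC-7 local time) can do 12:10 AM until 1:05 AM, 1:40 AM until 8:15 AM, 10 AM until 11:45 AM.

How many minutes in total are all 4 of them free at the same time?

Oliver in UTC: 07:35-12:55, 16:35-18:40 (add 4h to convert from UTC-4).
Idris in UTC: 07:45-08:55, 15:30-16:10, 18:00-19:00 (subtract 1h to convert from UTC+1).
Ana in UTC: 07:55-14:00 (subtract 2h to convert from UTC+2).
Uma in UTC: 07:10-08:05, 08:40-15:15, 17:00-18:45 (add 7h to convert from UTC-7).
Oliver ∩ Idris: 07:45-08:55, 18:00-18:40.
Oliver ∩ Idris ∩ Ana: 07:55-08:55.
Oliver ∩ Idris ∩ Ana ∩ Uma: 07:55-08:05, 08:40-08:55.
So the common availability across everyone is 07:55-08:05, 08:40-08:55.
Summing the common windows: 10 + 15 = 25 minutes.

25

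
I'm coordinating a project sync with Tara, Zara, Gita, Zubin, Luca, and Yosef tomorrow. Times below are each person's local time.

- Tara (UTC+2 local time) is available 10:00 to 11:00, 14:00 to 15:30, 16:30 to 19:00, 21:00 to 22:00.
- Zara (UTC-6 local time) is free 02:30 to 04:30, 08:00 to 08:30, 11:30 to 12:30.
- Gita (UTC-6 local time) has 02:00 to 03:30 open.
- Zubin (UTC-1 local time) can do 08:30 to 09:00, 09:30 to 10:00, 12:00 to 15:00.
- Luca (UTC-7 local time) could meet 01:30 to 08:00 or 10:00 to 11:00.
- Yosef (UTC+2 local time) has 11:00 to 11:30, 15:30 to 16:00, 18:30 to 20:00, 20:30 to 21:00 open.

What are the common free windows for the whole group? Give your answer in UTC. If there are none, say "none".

Tara in UTC: 08:00-09:00, 12:00-13:30, 14:30-17:00, 19:00-20:00 (subtract 2h to convert from UTC+2).
Zara in UTC: 08:30-10:30, 14:00-14:30, 17:30-18:30 (add 6h to convert from UTC-6).
Gita in UTC: 08:00-09:30 (add 6h to convert from UTC-6).
Zubin in UTC: 09:30-10:00, 10:30-11:00, 13:00-16:00 (add 1h to convert from UTC-1).
Luca in UTC: 08:30-15:00, 17:00-18:00 (add 7h to convert from UTC-7).
Yosef in UTC: 09:00-09:30, 13:30-14:00, 16:30-18:00, 18:30-19:00 (subtract 2h to convert from UTC+2).
Tara ∩ Zara: 08:30-09:00.
Tara ∩ Zara ∩ Gita: 08:30-09:00.
Tara ∩ Zara ∩ Gita ∩ Zubin: ∅.
Tara ∩ Zara ∩ Gita ∩ Zubin ∩ Luca: ∅.
Tara ∩ Zara ∩ Gita ∩ Zubin ∩ Luca ∩ Yosef: ∅.
There is no time when everyone is free.

none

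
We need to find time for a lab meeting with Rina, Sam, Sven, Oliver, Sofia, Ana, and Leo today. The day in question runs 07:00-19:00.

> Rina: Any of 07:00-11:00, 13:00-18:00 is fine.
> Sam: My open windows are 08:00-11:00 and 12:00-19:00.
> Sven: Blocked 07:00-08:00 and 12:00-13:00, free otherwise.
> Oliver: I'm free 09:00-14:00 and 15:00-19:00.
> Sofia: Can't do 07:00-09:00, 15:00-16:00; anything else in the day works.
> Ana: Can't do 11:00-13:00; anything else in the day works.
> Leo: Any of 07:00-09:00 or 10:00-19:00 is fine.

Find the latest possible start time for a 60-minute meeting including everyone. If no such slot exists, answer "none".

Rina free: 07:00-11:00, 13:00-18:00.
Sam free: 08:00-11:00, 12:00-19:00.
Sven free: 08:00-12:00, 13:00-19:00 (invert busy blocks within the working day).
Oliver free: 09:00-14:00, 15:00-19:00.
Sofia free: 09:00-15:00, 16:00-19:00 (invert busy blocks within the working day).
Ana free: 07:00-11:00, 13:00-19:00 (invert busy blocks within the working day).
Leo free: 07:00-09:00, 10:00-19:00.
Rina ∩ Sam: 08:00-11:00, 13:00-18:00.
Rina ∩ Sam ∩ Sven: 08:00-11:00, 13:00-18:00.
Rina ∩ Sam ∩ Sven ∩ Oliver: 09:00-11:00, 13:00-14:00, 15:00-18:00.
Rina ∩ Sam ∩ Sven ∩ Oliver ∩ Sofia: 09:00-11:00, 13:00-14:00, 16:00-18:00.
Rina ∩ Sam ∩ Sven ∩ Oliver ∩ Sofia ∩ Ana: 09:00-11:00, 13:00-14:00, 16:00-18:00.
Rina ∩ Sam ∩ Sven ∩ Oliver ∩ Sofia ∩ Ana ∩ Leo: 10:00-11:00, 13:00-14:00, 16:00-18:00.
The last common window of at least 60 minutes is 16:00-18:00; a 60-minute meeting can start as late as 17:00 and still end by 18:00.

17:00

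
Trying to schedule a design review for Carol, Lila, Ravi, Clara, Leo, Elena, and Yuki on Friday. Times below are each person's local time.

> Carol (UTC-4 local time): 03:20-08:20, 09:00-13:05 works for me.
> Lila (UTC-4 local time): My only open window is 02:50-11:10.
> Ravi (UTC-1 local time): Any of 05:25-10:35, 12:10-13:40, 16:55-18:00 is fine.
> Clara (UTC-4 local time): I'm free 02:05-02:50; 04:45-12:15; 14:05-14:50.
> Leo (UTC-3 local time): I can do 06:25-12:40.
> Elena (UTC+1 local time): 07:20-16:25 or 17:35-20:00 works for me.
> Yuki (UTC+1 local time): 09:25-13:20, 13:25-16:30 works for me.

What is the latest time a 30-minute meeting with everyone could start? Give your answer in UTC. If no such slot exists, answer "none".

Carol in UTC: 07:20-12:20, 13:00-17:05 (add 4h to convert from UTC-4).
Lila in UTC: 06:50-15:10 (add 4h to convert from UTC-4).
Ravi in UTC: 06:25-11:35, 13:10-14:40, 17:55-19:00 (add 1h to convert from UTC-1).
Clara in UTC: 06:05-06:50, 08:45-16:15, 18:05-18:50 (add 4h to convert from UTC-4).
Leo in UTC: 09:25-15:40 (add 3h to convert from UTC-3).
Elena in UTC: 06:20-15:25, 16:35-19:00 (subtract 1h to convert from UTC+1).
Yuki in UTC: 08:25-12:20, 12:25-15:30 (subtract 1h to convert from UTC+1).
Carol ∩ Lila: 07:20-12:20, 13:00-15:10.
Carol ∩ Lila ∩ Ravi: 07:20-11:35, 13:10-14:40.
Carol ∩ Lila ∩ Ravi ∩ Clara: 08:45-11:35, 13:10-14:40.
Carol ∩ Lila ∩ Ravi ∩ Clara ∩ Leo: 09:25-11:35, 13:10-14:40.
Carol ∩ Lila ∩ Ravi ∩ Clara ∩ Leo ∩ Elena: 09:25-11:35, 13:10-14:40.
Carol ∩ Lila ∩ Ravi ∩ Clara ∩ Leo ∩ Elena ∩ Yuki: 09:25-11:35, 13:10-14:40.
The last common window of at least 30 minutes is 13:10-14:40; a 30-minute meeting can start as late as 14:10 and still end by 14:40.

14:10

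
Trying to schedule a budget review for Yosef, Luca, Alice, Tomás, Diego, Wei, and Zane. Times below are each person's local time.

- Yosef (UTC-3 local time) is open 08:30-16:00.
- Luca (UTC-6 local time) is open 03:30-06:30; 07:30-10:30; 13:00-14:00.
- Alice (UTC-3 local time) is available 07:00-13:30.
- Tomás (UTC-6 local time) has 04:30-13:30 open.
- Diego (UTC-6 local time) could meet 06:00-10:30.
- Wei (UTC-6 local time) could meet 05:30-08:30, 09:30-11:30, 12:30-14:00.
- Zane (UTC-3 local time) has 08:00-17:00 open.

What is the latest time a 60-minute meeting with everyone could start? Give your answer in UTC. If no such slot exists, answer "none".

Yosef in UTC: 11:30-19:00 (add 3h to convert from UTC-3).
Luca in UTC: 09:30-12:30, 13:30-16:30, 19:00-20:00 (add 6h to convert from UTC-6).
Alice in UTC: 10:00-16:30 (add 3h to convert from UTC-3).
Tomás in UTC: 10:30-19:30 (add 6h to convert from UTC-6).
Diego in UTC: 12:00-16:30 (add 6h to convert from UTC-6).
Wei in UTC: 11:30-14:30, 15:30-17:30, 18:30-20:00 (add 6h to convert from UTC-6).
Zane in UTC: 11:00-20:00 (add 3h to convert from UTC-3).
Yosef ∩ Luca: 11:30-12:30, 13:30-16:30.
Yosef ∩ Luca ∩ Alice: 11:30-12:30, 13:30-16:30.
Yosef ∩ Luca ∩ Alice ∩ Tomás: 11:30-12:30, 13:30-16:30.
Yosef ∩ Luca ∩ Alice ∩ Tomás ∩ Diego: 12:00-12:30, 13:30-16:30.
Yosef ∩ Luca ∩ Alice ∩ Tomás ∩ Diego ∩ Wei: 12:00-12:30, 13:30-14:30, 15:30-16:30.
Yosef ∩ Luca ∩ Alice ∩ Tomás ∩ Diego ∩ Wei ∩ Zane: 12:00-12:30, 13:30-14:30, 15:30-16:30.
Those are the intersection windows.
The last common window of at least 60 minutes is 15:30-16:30; a 60-minute meeting can start as late as 15:30 and still end by 16:30.

15:30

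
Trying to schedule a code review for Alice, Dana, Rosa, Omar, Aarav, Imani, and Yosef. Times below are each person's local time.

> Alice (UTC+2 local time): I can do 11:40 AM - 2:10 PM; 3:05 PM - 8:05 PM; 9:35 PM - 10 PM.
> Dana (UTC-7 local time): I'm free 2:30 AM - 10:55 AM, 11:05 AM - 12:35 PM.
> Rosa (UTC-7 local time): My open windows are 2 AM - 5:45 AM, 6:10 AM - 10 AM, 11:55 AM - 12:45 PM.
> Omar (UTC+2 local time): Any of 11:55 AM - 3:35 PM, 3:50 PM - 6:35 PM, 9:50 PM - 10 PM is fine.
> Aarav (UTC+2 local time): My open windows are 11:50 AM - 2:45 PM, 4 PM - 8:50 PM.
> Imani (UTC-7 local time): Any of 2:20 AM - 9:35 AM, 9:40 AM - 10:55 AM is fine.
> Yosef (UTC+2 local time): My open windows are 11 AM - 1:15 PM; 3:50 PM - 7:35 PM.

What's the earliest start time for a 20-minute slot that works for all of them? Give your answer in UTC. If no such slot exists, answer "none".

09:55

Alice in UTC: 09:40-12:10, 13:05-18:05, 19:35-20:00 (subtract 2h to convert from UTC+2).
Dana in UTC: 09:30-17:55, 18:05-19:35 (add 7h to convert from UTC-7).
Rosa in UTC: 09:00-12:45, 13:10-17:00, 18:55-19:45 (add 7h to convert from UTC-7).
Omar in UTC: 09:55-13:35, 13:50-16:35, 19:50-20:00 (subtract 2h to convert from UTC+2).
Aarav in UTC: 09:50-12:45, 14:00-18:50 (subtract 2h to convert from UTC+2).
Imani in UTC: 09:20-16:35, 16:40-17:55 (add 7h to convert from UTC-7).
Yosef in UTC: 09:00-11:15, 13:50-17:35 (subtract 2h to convert from UTC+2).
Alice ∩ Dana: 09:40-12:10, 13:05-17:55.
Alice ∩ Dana ∩ Rosa: 09:40-12:10, 13:10-17:00.
Alice ∩ Dana ∩ Rosa ∩ Omar: 09:55-12:10, 13:10-13:35, 13:50-16:35.
Alice ∩ Dana ∩ Rosa ∩ Omar ∩ Aarav: 09:55-12:10, 14:00-16:35.
Alice ∩ Dana ∩ Rosa ∩ Omar ∩ Aarav ∩ Imani: 09:55-12:10, 14:00-16:35.
Alice ∩ Dana ∩ Rosa ∩ Omar ∩ Aarav ∩ Imani ∩ Yosef: 09:55-11:15, 14:00-16:35.
The first common window of at least 20 minutes is 09:55-11:15, so the earliest start is 09:55.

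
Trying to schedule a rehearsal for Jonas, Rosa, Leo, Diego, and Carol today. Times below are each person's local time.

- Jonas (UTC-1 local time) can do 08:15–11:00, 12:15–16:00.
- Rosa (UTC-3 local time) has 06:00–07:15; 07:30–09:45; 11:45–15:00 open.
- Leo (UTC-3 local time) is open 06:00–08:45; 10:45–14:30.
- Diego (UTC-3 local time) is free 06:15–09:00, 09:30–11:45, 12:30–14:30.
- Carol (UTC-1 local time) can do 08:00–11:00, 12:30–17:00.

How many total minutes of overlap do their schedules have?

225

Jonas in UTC: 09:15-12:00, 13:15-17:00 (add 1h to convert from UTC-1).
Rosa in UTC: 09:00-10:15, 10:30-12:45, 14:45-18:00 (add 3h to convert from UTC-3).
Leo in UTC: 09:00-11:45, 13:45-17:30 (add 3h to convert from UTC-3).
Diego in UTC: 09:15-12:00, 12:30-14:45, 15:30-17:30 (add 3h to convert from UTC-3).
Carol in UTC: 09:00-12:00, 13:30-18:00 (add 1h to convert from UTC-1).
Jonas ∩ Rosa: 09:15-10:15, 10:30-12:00, 14:45-17:00.
Jonas ∩ Rosa ∩ Leo: 09:15-10:15, 10:30-11:45, 14:45-17:00.
Jonas ∩ Rosa ∩ Leo ∩ Diego: 09:15-10:15, 10:30-11:45, 15:30-17:00.
Jonas ∩ Rosa ∩ Leo ∩ Diego ∩ Carol: 09:15-10:15, 10:30-11:45, 15:30-17:00.
Summing the common windows: 60 + 75 + 90 = 225 minutes.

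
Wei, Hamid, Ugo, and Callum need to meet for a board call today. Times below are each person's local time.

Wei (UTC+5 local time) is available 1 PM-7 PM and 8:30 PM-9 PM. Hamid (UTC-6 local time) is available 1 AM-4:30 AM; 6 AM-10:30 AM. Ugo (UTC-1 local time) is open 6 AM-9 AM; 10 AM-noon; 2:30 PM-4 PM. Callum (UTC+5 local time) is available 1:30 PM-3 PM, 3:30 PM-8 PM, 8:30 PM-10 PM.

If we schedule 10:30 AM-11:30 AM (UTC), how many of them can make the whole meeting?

2

Wei in UTC: 08:00-14:00, 15:30-16:00 (subtract 5h to convert from UTC+5).
Hamid in UTC: 07:00-10:30, 12:00-16:30 (add 6h to convert from UTC-6).
Ugo in UTC: 07:00-10:00, 11:00-13:00, 15:30-17:00 (add 1h to convert from UTC-1).
Callum in UTC: 08:30-10:00, 10:30-15:00, 15:30-17:00 (subtract 5h to convert from UTC+5).
Wei and Callum can make the full 10:30-11:30 slot — that's 2.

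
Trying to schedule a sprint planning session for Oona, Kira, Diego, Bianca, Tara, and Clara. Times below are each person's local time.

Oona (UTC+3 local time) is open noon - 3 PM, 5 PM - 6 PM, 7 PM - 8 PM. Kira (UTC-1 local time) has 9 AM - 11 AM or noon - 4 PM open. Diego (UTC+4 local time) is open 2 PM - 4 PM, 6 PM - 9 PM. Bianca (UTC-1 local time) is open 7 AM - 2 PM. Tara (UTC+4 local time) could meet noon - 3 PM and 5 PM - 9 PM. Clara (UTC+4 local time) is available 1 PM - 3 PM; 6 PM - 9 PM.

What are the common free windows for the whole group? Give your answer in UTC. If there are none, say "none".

Oona in UTC: 09:00-12:00, 14:00-15:00, 16:00-17:00 (subtract 3h to convert from UTC+3).
Kira in UTC: 10:00-12:00, 13:00-17:00 (add 1h to convert from UTC-1).
Diego in UTC: 10:00-12:00, 14:00-17:00 (subtract 4h to convert from UTC+4).
Bianca in UTC: 08:00-15:00 (add 1h to convert from UTC-1).
Tara in UTC: 08:00-11:00, 13:00-17:00 (subtract 4h to convert from UTC+4).
Clara in UTC: 09:00-11:00, 14:00-17:00 (subtract 4h to convert from UTC+4).
Oona ∩ Kira: 10:00-12:00, 14:00-15:00, 16:00-17:00.
Oona ∩ Kira ∩ Diego: 10:00-12:00, 14:00-15:00, 16:00-17:00.
Oona ∩ Kira ∩ Diego ∩ Bianca: 10:00-12:00, 14:00-15:00.
Oona ∩ Kira ∩ Diego ∩ Bianca ∩ Tara: 10:00-11:00, 14:00-15:00.
Oona ∩ Kira ∩ Diego ∩ Bianca ∩ Tara ∩ Clara: 10:00-11:00, 14:00-15:00.

10:00-11:00, 14:00-15:00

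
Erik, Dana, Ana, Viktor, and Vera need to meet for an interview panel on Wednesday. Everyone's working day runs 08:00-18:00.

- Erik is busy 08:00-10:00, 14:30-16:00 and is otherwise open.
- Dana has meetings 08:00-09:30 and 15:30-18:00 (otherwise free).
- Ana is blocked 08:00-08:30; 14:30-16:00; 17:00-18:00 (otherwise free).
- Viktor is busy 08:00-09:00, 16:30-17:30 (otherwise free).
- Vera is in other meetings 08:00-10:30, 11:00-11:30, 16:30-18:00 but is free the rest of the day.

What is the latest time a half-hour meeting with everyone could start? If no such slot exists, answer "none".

Erik free: 10:00-14:30, 16:00-18:00 (invert busy blocks within the working day).
Dana free: 09:30-15:30 (invert busy blocks within the working day).
Ana free: 08:30-14:30, 16:00-17:00 (invert busy blocks within the working day).
Viktor free: 09:00-16:30, 17:30-18:00 (invert busy blocks within the working day).
Vera free: 10:30-11:00, 11:30-16:30 (invert busy blocks within the working day).
Erik ∩ Dana: 10:00-14:30.
Erik ∩ Dana ∩ Ana: 10:00-14:30.
Erik ∩ Dana ∩ Ana ∩ Viktor: 10:00-14:30.
Erik ∩ Dana ∩ Ana ∩ Viktor ∩ Vera: 10:30-11:00, 11:30-14:30.
Those are the intersection windows.
The last common window of at least 30 minutes is 11:30-14:30; a 30-minute meeting can start as late as 14:00 and still end by 14:30.

14:00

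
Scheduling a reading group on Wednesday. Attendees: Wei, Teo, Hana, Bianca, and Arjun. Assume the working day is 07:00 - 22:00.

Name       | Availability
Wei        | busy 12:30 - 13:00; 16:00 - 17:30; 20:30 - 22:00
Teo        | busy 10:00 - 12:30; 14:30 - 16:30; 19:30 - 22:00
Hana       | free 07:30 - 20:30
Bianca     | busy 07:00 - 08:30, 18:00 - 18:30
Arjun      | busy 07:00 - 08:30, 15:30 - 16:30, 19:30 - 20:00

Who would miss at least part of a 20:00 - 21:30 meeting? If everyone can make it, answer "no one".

Wei free: 07:00-12:30, 13:00-16:00, 17:30-20:30 (invert busy blocks within the working day).
Teo free: 07:00-10:00, 12:30-14:30, 16:30-19:30 (invert busy blocks within the working day).
Hana free: 07:30-20:30.
Bianca free: 08:30-18:00, 18:30-22:00 (invert busy blocks within the working day).
Arjun free: 08:30-15:30, 16:30-19:30, 20:00-22:00 (invert busy blocks within the working day).
Wei: not fully free for 20:00-21:30. Teo: not fully free for 20:00-21:30. Hana: not fully free for 20:00-21:30. Bianca: free for 20:00-21:30. Arjun: free for 20:00-21:30.

Hana, Teo, Wei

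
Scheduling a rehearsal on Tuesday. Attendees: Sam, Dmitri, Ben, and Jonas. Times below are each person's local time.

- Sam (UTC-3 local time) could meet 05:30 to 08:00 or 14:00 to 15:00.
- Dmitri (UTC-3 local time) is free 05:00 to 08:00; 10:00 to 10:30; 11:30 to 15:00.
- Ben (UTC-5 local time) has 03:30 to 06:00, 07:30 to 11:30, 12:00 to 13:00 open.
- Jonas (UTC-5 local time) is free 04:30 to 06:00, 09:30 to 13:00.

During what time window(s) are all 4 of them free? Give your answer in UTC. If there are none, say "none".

Sam in UTC: 08:30-11:00, 17:00-18:00 (add 3h to convert from UTC-3).
Dmitri in UTC: 08:00-11:00, 13:00-13:30, 14:30-18:00 (add 3h to convert from UTC-3).
Ben in UTC: 08:30-11:00, 12:30-16:30, 17:00-18:00 (add 5h to convert from UTC-5).
Jonas in UTC: 09:30-11:00, 14:30-18:00 (add 5h to convert from UTC-5).
Sam ∩ Dmitri: 08:30-11:00, 17:00-18:00.
Sam ∩ Dmitri ∩ Ben: 08:30-11:00, 17:00-18:00.
Sam ∩ Dmitri ∩ Ben ∩ Jonas: 09:30-11:00, 17:00-18:00.
Those are the intersection windows.

09:30-11:00, 17:00-18:00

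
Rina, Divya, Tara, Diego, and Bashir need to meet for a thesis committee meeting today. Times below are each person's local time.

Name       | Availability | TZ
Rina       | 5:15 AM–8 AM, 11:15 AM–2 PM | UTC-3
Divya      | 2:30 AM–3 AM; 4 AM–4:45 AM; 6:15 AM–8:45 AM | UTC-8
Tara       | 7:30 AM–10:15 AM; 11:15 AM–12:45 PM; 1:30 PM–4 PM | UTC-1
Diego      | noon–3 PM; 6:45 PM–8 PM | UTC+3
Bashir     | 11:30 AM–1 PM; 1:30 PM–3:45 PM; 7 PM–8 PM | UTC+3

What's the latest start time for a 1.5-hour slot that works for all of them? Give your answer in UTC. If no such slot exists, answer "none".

Rina in UTC: 08:15-11:00, 14:15-17:00 (add 3h to convert from UTC-3).
Divya in UTC: 10:30-11:00, 12:00-12:45, 14:15-16:45 (add 8h to convert from UTC-8).
Tara in UTC: 08:30-11:15, 12:15-13:45, 14:30-17:00 (add 1h to convert from UTC-1).
Diego in UTC: 09:00-12:00, 15:45-17:00 (subtract 3h to convert from UTC+3).
Bashir in UTC: 08:30-10:00, 10:30-12:45, 16:00-17:00 (subtract 3h to convert from UTC+3).
Rina ∩ Divya: 10:30-11:00, 14:15-16:45.
Rina ∩ Divya ∩ Tara: 10:30-11:00, 14:30-16:45.
Rina ∩ Divya ∩ Tara ∩ Diego: 10:30-11:00, 15:45-16:45.
Rina ∩ Divya ∩ Tara ∩ Diego ∩ Bashir: 10:30-11:00, 16:00-16:45.
No common window is at least 90 minutes long.

none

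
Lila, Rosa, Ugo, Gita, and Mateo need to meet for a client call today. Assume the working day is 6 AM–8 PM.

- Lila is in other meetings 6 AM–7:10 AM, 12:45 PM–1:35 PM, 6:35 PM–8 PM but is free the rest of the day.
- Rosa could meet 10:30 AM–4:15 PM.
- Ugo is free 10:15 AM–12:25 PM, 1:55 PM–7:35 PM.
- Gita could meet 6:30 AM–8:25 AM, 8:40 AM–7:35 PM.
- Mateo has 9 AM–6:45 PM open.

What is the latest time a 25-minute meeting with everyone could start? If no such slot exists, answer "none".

15:50

Lila free: 07:10-12:45, 13:35-18:35 (invert busy blocks within the working day).
Rosa free: 10:30-16:15.
Ugo free: 10:15-12:25, 13:55-19:35.
Gita free: 06:30-08:25, 08:40-19:35.
Mateo free: 09:00-18:45.
Lila ∩ Rosa: 10:30-12:45, 13:35-16:15.
Lila ∩ Rosa ∩ Ugo: 10:30-12:25, 13:55-16:15.
Lila ∩ Rosa ∩ Ugo ∩ Gita: 10:30-12:25, 13:55-16:15.
Lila ∩ Rosa ∩ Ugo ∩ Gita ∩ Mateo: 10:30-12:25, 13:55-16:15.
The last common window of at least 25 minutes is 13:55-16:15; a 25-minute meeting can start as late as 15:50 and still end by 16:15.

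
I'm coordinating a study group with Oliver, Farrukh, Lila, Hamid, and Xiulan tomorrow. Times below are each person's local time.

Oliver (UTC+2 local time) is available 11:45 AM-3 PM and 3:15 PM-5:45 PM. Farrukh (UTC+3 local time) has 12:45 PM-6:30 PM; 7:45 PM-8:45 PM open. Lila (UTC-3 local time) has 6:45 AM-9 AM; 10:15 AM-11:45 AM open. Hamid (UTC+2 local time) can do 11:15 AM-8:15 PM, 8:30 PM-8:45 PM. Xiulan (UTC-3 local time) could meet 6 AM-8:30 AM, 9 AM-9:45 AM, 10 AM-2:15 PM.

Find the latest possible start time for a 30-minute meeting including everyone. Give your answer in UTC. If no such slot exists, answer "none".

14:15

Oliver in UTC: 09:45-13:00, 13:15-15:45 (subtract 2h to convert from UTC+2).
Farrukh in UTC: 09:45-15:30, 16:45-17:45 (subtract 3h to convert from UTC+3).
Lila in UTC: 09:45-12:00, 13:15-14:45 (add 3h to convert from UTC-3).
Hamid in UTC: 09:15-18:15, 18:30-18:45 (subtract 2h to convert from UTC+2).
Xiulan in UTC: 09:00-11:30, 12:00-12:45, 13:00-17:15 (add 3h to convert from UTC-3).
Oliver ∩ Farrukh: 09:45-13:00, 13:15-15:30.
Oliver ∩ Farrukh ∩ Lila: 09:45-12:00, 13:15-14:45.
Oliver ∩ Farrukh ∩ Lila ∩ Hamid: 09:45-12:00, 13:15-14:45.
Oliver ∩ Farrukh ∩ Lila ∩ Hamid ∩ Xiulan: 09:45-11:30, 13:15-14:45.
So the common availability across everyone is 09:45-11:30, 13:15-14:45.
The last common window of at least 30 minutes is 13:15-14:45; a 30-minute meeting can start as late as 14:15 and still end by 14:45.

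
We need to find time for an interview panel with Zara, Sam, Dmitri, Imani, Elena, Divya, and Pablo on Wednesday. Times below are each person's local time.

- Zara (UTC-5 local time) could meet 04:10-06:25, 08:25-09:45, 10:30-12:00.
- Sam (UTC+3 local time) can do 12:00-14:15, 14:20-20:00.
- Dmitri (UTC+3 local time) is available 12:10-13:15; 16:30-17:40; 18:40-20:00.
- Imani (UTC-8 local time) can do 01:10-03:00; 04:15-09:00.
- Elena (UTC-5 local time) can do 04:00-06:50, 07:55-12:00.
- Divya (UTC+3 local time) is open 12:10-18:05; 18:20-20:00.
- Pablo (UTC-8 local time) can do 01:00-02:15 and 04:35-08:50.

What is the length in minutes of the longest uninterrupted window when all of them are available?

70

Zara in UTC: 09:10-11:25, 13:25-14:45, 15:30-17:00 (add 5h to convert from UTC-5).
Sam in UTC: 09:00-11:15, 11:20-17:00 (subtract 3h to convert from UTC+3).
Dmitri in UTC: 09:10-10:15, 13:30-14:40, 15:40-17:00 (subtract 3h to convert from UTC+3).
Imani in UTC: 09:10-11:00, 12:15-17:00 (add 8h to convert from UTC-8).
Elena in UTC: 09:00-11:50, 12:55-17:00 (add 5h to convert from UTC-5).
Divya in UTC: 09:10-15:05, 15:20-17:00 (subtract 3h to convert from UTC+3).
Pablo in UTC: 09:00-10:15, 12:35-16:50 (add 8h to convert from UTC-8).
Zara ∩ Sam: 09:10-11:15, 11:20-11:25, 13:25-14:45, 15:30-17:00.
Zara ∩ Sam ∩ Dmitri: 09:10-10:15, 13:30-14:40, 15:40-17:00.
Zara ∩ Sam ∩ Dmitri ∩ Imani: 09:10-10:15, 13:30-14:40, 15:40-17:00.
Zara ∩ Sam ∩ Dmitri ∩ Imani ∩ Elena: 09:10-10:15, 13:30-14:40, 15:40-17:00.
Zara ∩ Sam ∩ Dmitri ∩ Imani ∩ Elena ∩ Divya: 09:10-10:15, 13:30-14:40, 15:40-17:00.
Zara ∩ Sam ∩ Dmitri ∩ Imani ∩ Elena ∩ Divya ∩ Pablo: 09:10-10:15, 13:30-14:40, 15:40-16:50.
So the common availability across everyone is 09:10-10:15, 13:30-14:40, 15:40-16:50.
The longest is 13:30-14:40 at 70 minutes.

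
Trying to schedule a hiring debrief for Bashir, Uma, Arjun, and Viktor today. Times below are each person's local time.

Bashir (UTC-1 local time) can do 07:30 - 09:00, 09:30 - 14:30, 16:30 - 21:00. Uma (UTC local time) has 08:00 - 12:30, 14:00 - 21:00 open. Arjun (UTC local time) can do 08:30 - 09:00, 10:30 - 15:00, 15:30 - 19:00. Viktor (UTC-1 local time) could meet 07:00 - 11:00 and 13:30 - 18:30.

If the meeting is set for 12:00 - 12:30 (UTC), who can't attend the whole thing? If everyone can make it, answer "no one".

Viktor

Bashir in UTC: 08:30-10:00, 10:30-15:30, 17:30-22:00 (add 1h to convert from UTC-1).
Uma in UTC: 08:00-12:30, 14:00-21:00.
Arjun in UTC: 08:30-09:00, 10:30-15:00, 15:30-19:00.
Viktor in UTC: 08:00-12:00, 14:30-19:30 (add 1h to convert from UTC-1).
Bashir: free for 12:00-12:30. Uma: free for 12:00-12:30. Arjun: free for 12:00-12:30. Viktor: not fully free for 12:00-12:30.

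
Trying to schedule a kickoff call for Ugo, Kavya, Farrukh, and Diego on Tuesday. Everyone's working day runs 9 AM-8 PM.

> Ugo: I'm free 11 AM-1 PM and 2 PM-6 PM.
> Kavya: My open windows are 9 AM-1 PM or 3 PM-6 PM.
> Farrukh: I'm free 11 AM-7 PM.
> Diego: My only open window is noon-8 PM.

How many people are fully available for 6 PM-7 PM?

Farrukh and Diego can make the full 18:00-19:00 slot — that's 2.

2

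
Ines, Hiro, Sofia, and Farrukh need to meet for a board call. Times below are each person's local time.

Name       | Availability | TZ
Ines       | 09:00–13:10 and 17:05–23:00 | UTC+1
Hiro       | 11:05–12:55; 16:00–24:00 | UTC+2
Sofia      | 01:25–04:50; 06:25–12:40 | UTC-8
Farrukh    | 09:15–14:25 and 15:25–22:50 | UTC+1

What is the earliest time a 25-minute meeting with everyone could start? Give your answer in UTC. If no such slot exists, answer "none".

Ines in UTC: 08:00-12:10, 16:05-22:00 (subtract 1h to convert from UTC+1).
Hiro in UTC: 09:05-10:55, 14:00-22:00 (subtract 2h to convert from UTC+2).
Sofia in UTC: 09:25-12:50, 14:25-20:40 (add 8h to convert from UTC-8).
Farrukh in UTC: 08:15-13:25, 14:25-21:50 (subtract 1h to convert from UTC+1).
Ines ∩ Hiro: 09:05-10:55, 16:05-22:00.
Ines ∩ Hiro ∩ Sofia: 09:25-10:55, 16:05-20:40.
Ines ∩ Hiro ∩ Sofia ∩ Farrukh: 09:25-10:55, 16:05-20:40.
The first common window of at least 25 minutes is 09:25-10:55, so the earliest start is 09:25.

09:25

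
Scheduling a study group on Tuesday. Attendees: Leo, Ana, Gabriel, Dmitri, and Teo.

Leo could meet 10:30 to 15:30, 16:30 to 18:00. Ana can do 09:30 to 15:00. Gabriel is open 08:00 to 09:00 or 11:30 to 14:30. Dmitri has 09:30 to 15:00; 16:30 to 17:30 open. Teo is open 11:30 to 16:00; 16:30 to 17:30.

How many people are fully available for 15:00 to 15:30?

2

Leo and Teo can make the full 15:00-15:30 slot — that's 2.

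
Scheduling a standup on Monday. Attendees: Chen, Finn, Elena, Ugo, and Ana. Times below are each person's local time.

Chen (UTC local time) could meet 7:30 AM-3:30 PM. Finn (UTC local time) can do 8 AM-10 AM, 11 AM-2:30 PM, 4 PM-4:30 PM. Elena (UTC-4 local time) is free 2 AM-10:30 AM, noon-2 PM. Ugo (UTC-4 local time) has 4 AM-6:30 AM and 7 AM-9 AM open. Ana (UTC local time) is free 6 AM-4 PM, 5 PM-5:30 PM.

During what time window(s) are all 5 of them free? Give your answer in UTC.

Chen in UTC: 07:30-15:30.
Finn in UTC: 08:00-10:00, 11:00-14:30, 16:00-16:30.
Elena in UTC: 06:00-14:30, 16:00-18:00 (add 4h to convert from UTC-4).
Ugo in UTC: 08:00-10:30, 11:00-13:00 (add 4h to convert from UTC-4).
Ana in UTC: 06:00-16:00, 17:00-17:30.
Chen ∩ Finn: 08:00-10:00, 11:00-14:30.
Chen ∩ Finn ∩ Elena: 08:00-10:00, 11:00-14:30.
Chen ∩ Finn ∩ Elena ∩ Ugo: 08:00-10:00, 11:00-13:00.
Chen ∩ Finn ∩ Elena ∩ Ugo ∩ Ana: 08:00-10:00, 11:00-13:00.

08:00-10:00, 11:00-13:00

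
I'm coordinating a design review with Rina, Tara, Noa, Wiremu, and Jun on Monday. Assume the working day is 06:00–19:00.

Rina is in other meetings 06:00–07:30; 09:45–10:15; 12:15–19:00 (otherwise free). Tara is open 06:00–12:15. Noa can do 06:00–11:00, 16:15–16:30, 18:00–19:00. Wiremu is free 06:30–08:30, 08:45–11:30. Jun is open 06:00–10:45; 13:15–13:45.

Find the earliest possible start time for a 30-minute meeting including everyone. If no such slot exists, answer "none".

07:30

Rina free: 07:30-09:45, 10:15-12:15 (invert busy blocks within the working day).
Tara free: 06:00-12:15.
Noa free: 06:00-11:00, 16:15-16:30, 18:00-19:00.
Wiremu free: 06:30-08:30, 08:45-11:30.
Jun free: 06:00-10:45, 13:15-13:45.
Rina ∩ Tara: 07:30-09:45, 10:15-12:15.
Rina ∩ Tara ∩ Noa: 07:30-09:45, 10:15-11:00.
Rina ∩ Tara ∩ Noa ∩ Wiremu: 07:30-08:30, 08:45-09:45, 10:15-11:00.
Rina ∩ Tara ∩ Noa ∩ Wiremu ∩ Jun: 07:30-08:30, 08:45-09:45, 10:15-10:45.
The first common window of at least 30 minutes is 07:30-08:30, so the earliest start is 07:30.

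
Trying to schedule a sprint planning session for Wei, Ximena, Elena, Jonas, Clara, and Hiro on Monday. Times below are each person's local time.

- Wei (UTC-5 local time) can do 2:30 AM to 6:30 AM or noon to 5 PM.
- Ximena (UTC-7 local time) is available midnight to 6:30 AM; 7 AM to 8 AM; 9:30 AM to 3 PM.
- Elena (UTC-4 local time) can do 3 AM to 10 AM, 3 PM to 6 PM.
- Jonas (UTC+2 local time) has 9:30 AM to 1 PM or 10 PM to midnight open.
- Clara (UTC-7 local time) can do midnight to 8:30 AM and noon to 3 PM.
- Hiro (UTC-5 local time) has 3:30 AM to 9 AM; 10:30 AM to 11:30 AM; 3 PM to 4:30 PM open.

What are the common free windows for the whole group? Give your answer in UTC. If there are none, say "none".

08:30-11:00, 20:00-21:30

Wei in UTC: 07:30-11:30, 17:00-22:00 (add 5h to convert from UTC-5).
Ximena in UTC: 07:00-13:30, 14:00-15:00, 16:30-22:00 (add 7h to convert from UTC-7).
Elena in UTC: 07:00-14:00, 19:00-22:00 (add 4h to convert from UTC-4).
Jonas in UTC: 07:30-11:00, 20:00-22:00 (subtract 2h to convert from UTC+2).
Clara in UTC: 07:00-15:30, 19:00-22:00 (add 7h to convert from UTC-7).
Hiro in UTC: 08:30-14:00, 15:30-16:30, 20:00-21:30 (add 5h to convert from UTC-5).
Wei ∩ Ximena: 07:30-11:30, 17:00-22:00.
Wei ∩ Ximena ∩ Elena: 07:30-11:30, 19:00-22:00.
Wei ∩ Ximena ∩ Elena ∩ Jonas: 07:30-11:00, 20:00-22:00.
Wei ∩ Ximena ∩ Elena ∩ Jonas ∩ Clara: 07:30-11:00, 20:00-22:00.
Wei ∩ Ximena ∩ Elena ∩ Jonas ∩ Clara ∩ Hiro: 08:30-11:00, 20:00-21:30.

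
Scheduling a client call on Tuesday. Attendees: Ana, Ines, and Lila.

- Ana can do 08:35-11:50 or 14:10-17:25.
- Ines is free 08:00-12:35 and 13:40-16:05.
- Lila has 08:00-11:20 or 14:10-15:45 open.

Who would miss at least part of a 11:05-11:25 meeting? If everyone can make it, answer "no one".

Ana: free for 11:05-11:25. Ines: free for 11:05-11:25. Lila: not fully free for 11:05-11:25.

Lila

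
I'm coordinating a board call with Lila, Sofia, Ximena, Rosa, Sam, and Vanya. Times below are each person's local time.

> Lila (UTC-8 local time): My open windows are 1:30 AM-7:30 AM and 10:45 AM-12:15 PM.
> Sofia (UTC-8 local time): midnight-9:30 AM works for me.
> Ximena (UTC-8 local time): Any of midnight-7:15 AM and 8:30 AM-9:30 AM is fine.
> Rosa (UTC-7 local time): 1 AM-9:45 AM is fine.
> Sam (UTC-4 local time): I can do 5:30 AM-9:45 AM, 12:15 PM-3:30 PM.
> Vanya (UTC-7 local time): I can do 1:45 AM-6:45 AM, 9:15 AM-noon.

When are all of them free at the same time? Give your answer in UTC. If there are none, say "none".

09:30-13:45

Lila in UTC: 09:30-15:30, 18:45-20:15 (add 8h to convert from UTC-8).
Sofia in UTC: 08:00-17:30 (add 8h to convert from UTC-8).
Ximena in UTC: 08:00-15:15, 16:30-17:30 (add 8h to convert from UTC-8).
Rosa in UTC: 08:00-16:45 (add 7h to convert from UTC-7).
Sam in UTC: 09:30-13:45, 16:15-19:30 (add 4h to convert from UTC-4).
Vanya in UTC: 08:45-13:45, 16:15-19:00 (add 7h to convert from UTC-7).
Lila ∩ Sofia: 09:30-15:30.
Lila ∩ Sofia ∩ Ximena: 09:30-15:15.
Lila ∩ Sofia ∩ Ximena ∩ Rosa: 09:30-15:15.
Lila ∩ Sofia ∩ Ximena ∩ Rosa ∩ Sam: 09:30-13:45.
Lila ∩ Sofia ∩ Ximena ∩ Rosa ∩ Sam ∩ Vanya: 09:30-13:45.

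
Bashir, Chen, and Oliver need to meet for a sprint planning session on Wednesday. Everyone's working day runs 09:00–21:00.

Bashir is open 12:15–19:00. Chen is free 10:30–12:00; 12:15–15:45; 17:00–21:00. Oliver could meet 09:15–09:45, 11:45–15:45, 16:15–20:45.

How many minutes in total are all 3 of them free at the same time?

330

Bashir ∩ Chen: 12:15-15:45, 17:00-19:00.
Bashir ∩ Chen ∩ Oliver: 12:15-15:45, 17:00-19:00.
Summing the common windows: 210 + 120 = 330 minutes.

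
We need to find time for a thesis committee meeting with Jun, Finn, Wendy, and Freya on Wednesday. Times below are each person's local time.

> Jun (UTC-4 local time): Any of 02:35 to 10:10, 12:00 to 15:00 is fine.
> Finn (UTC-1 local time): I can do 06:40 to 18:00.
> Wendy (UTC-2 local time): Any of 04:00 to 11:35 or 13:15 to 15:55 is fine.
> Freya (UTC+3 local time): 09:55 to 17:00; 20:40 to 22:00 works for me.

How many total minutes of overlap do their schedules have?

Jun in UTC: 06:35-14:10, 16:00-19:00 (add 4h to convert from UTC-4).
Finn in UTC: 07:40-19:00 (add 1h to convert from UTC-1).
Wendy in UTC: 06:00-13:35, 15:15-17:55 (add 2h to convert from UTC-2).
Freya in UTC: 06:55-14:00, 17:40-19:00 (subtract 3h to convert from UTC+3).
Jun ∩ Finn: 07:40-14:10, 16:00-19:00.
Jun ∩ Finn ∩ Wendy: 07:40-13:35, 16:00-17:55.
Jun ∩ Finn ∩ Wendy ∩ Freya: 07:40-13:35, 17:40-17:55.
Summing the common windows: 355 + 15 = 370 minutes.

370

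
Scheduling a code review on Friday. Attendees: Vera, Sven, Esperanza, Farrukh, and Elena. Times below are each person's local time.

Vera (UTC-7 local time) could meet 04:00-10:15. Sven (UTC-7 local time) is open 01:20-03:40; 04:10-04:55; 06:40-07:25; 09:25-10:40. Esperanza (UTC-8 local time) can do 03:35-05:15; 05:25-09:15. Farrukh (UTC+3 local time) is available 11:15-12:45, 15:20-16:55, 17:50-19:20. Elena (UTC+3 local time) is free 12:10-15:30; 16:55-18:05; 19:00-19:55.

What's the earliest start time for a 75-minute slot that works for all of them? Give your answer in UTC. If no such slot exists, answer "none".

none

Vera in UTC: 11:00-17:15 (add 7h to convert from UTC-7).
Sven in UTC: 08:20-10:40, 11:10-11:55, 13:40-14:25, 16:25-17:40 (add 7h to convert from UTC-7).
Esperanza in UTC: 11:35-13:15, 13:25-17:15 (add 8h to convert from UTC-8).
Farrukh in UTC: 08:15-09:45, 12:20-13:55, 14:50-16:20 (subtract 3h to convert from UTC+3).
Elena in UTC: 09:10-12:30, 13:55-15:05, 16:00-16:55 (subtract 3h to convert from UTC+3).
Vera ∩ Sven: 11:10-11:55, 13:40-14:25, 16:25-17:15.
Vera ∩ Sven ∩ Esperanza: 11:35-11:55, 13:40-14:25, 16:25-17:15.
Vera ∩ Sven ∩ Esperanza ∩ Farrukh: 13:40-13:55.
Vera ∩ Sven ∩ Esperanza ∩ Farrukh ∩ Elena: ∅.
There is no time when everyone is free.
No common window is at least 75 minutes long.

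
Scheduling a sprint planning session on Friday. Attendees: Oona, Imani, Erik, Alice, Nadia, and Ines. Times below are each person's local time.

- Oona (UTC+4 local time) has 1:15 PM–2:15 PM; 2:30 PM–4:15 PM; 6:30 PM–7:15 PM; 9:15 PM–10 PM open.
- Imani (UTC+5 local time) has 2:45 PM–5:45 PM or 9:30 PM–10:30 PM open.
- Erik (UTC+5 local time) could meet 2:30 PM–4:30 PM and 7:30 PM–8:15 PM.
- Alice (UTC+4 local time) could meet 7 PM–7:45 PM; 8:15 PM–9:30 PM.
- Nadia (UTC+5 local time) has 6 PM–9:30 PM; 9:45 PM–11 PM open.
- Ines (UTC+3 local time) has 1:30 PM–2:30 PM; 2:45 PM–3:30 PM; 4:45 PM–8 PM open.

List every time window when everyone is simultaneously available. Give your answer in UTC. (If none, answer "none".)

Oona in UTC: 09:15-10:15, 10:30-12:15, 14:30-15:15, 17:15-18:00 (subtract 4h to convert from UTC+4).
Imani in UTC: 09:45-12:45, 16:30-17:30 (subtract 5h to convert from UTC+5).
Erik in UTC: 09:30-11:30, 14:30-15:15 (subtract 5h to convert from UTC+5).
Alice in UTC: 15:00-15:45, 16:15-17:30 (subtract 4h to convert from UTC+4).
Nadia in UTC: 13:00-16:30, 16:45-18:00 (subtract 5h to convert from UTC+5).
Ines in UTC: 10:30-11:30, 11:45-12:30, 13:45-17:00 (subtract 3h to convert from UTC+3).
Oona ∩ Imani: 09:45-10:15, 10:30-12:15, 17:15-17:30.
Oona ∩ Imani ∩ Erik: 09:45-10:15, 10:30-11:30.
Oona ∩ Imani ∩ Erik ∩ Alice: ∅.
Oona ∩ Imani ∩ Erik ∩ Alice ∩ Nadia: ∅.
Oona ∩ Imani ∩ Erik ∩ Alice ∩ Nadia ∩ Ines: ∅.
There is no time when everyone is free.

none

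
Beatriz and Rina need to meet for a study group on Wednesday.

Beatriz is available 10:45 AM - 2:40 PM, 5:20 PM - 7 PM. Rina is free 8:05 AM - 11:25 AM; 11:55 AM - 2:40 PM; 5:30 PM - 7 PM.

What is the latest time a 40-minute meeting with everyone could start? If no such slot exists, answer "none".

18:20

Beatriz ∩ Rina: 10:45-11:25, 11:55-14:40, 17:30-19:00.
The last common window of at least 40 minutes is 17:30-19:00; a 40-minute meeting can start as late as 18:20 and still end by 19:00.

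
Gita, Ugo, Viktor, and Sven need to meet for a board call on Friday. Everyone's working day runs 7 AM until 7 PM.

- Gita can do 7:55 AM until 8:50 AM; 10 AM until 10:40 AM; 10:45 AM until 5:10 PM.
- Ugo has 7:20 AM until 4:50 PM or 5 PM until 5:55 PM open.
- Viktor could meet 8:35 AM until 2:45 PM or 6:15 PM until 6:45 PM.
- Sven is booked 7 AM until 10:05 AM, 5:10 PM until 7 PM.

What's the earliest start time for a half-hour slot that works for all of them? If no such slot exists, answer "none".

10:05

Gita free: 07:55-08:50, 10:00-10:40, 10:45-17:10.
Ugo free: 07:20-16:50, 17:00-17:55.
Viktor free: 08:35-14:45, 18:15-18:45.
Sven free: 10:05-17:10 (invert busy blocks within the working day).
Gita ∩ Ugo: 07:55-08:50, 10:00-10:40, 10:45-16:50, 17:00-17:10.
Gita ∩ Ugo ∩ Viktor: 08:35-08:50, 10:00-10:40, 10:45-14:45.
Gita ∩ Ugo ∩ Viktor ∩ Sven: 10:05-10:40, 10:45-14:45.
The first common window of at least 30 minutes is 10:05-10:40, so the earliest start is 10:05.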